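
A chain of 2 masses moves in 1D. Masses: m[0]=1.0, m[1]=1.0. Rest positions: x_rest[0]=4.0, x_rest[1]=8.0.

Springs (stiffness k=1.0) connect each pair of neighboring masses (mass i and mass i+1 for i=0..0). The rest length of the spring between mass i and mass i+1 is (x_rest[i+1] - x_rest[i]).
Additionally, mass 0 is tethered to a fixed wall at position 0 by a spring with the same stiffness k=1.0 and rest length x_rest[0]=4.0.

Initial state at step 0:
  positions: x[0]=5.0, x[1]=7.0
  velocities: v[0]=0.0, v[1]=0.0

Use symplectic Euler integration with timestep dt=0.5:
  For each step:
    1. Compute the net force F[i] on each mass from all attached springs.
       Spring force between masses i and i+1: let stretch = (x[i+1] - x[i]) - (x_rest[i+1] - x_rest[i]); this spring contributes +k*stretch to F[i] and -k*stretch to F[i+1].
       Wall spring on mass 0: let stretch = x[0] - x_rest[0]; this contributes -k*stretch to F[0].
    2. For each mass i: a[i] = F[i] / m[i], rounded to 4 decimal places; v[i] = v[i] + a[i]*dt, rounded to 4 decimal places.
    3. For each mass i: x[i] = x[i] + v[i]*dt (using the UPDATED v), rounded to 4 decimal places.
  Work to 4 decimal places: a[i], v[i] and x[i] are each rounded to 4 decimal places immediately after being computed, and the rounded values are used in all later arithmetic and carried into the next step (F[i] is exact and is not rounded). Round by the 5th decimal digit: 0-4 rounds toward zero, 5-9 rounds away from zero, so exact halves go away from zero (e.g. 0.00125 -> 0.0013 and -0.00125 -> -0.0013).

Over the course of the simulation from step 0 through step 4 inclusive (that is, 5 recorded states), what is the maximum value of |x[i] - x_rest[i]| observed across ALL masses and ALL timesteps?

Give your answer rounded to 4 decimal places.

Step 0: x=[5.0000 7.0000] v=[0.0000 0.0000]
Step 1: x=[4.2500 7.5000] v=[-1.5000 1.0000]
Step 2: x=[3.2500 8.1875] v=[-2.0000 1.3750]
Step 3: x=[2.6719 8.6407] v=[-1.1563 0.9063]
Step 4: x=[2.9180 8.6017] v=[0.4922 -0.0781]
Max displacement = 1.3281

Answer: 1.3281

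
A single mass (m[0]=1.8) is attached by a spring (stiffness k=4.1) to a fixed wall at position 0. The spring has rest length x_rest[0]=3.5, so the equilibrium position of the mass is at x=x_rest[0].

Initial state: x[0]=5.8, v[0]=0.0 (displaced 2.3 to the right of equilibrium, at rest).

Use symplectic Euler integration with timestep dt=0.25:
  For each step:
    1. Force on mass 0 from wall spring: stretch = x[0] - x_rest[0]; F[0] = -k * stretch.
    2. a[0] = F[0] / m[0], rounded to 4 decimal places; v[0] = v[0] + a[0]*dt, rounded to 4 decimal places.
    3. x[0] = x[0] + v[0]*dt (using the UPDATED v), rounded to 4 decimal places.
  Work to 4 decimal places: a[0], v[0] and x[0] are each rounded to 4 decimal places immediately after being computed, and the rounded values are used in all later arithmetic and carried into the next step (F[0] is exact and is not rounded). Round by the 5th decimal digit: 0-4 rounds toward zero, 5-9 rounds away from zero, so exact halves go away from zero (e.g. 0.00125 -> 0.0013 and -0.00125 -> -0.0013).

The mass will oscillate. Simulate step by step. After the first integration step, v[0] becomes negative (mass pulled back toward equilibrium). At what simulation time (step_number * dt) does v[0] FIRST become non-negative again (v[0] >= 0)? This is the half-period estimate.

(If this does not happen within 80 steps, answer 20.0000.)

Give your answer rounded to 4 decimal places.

Answer: 2.2500

Derivation:
Step 0: x=[5.8000] v=[0.0000]
Step 1: x=[5.4726] v=[-1.3097]
Step 2: x=[4.8644] v=[-2.4330]
Step 3: x=[4.0619] v=[-3.2100]
Step 4: x=[3.1794] v=[-3.5300]
Step 5: x=[2.3426] v=[-3.3474]
Step 6: x=[1.6705] v=[-2.6883]
Step 7: x=[1.2589] v=[-1.6465]
Step 8: x=[1.1663] v=[-0.3703]
Step 9: x=[1.4060] v=[0.9586]
First v>=0 after going negative at step 9, time=2.2500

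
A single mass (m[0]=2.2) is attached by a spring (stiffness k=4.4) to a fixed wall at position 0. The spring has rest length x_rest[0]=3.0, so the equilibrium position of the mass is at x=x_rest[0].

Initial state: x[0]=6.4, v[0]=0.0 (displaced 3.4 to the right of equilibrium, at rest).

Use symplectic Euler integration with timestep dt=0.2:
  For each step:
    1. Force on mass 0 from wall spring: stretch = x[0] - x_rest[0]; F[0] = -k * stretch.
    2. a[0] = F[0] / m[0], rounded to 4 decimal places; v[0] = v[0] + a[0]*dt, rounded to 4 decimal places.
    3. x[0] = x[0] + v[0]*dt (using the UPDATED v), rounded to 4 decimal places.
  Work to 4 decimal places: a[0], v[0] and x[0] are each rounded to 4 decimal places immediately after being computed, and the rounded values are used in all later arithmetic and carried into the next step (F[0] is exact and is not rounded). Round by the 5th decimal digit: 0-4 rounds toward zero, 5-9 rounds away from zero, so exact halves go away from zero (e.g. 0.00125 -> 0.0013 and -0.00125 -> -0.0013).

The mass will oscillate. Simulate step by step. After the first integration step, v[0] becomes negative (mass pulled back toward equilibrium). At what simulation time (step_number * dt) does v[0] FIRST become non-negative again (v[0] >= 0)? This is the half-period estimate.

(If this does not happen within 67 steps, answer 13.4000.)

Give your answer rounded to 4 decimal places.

Answer: 2.4000

Derivation:
Step 0: x=[6.4000] v=[0.0000]
Step 1: x=[6.1280] v=[-1.3600]
Step 2: x=[5.6058] v=[-2.6112]
Step 3: x=[4.8751] v=[-3.6535]
Step 4: x=[3.9944] v=[-4.4035]
Step 5: x=[3.0341] v=[-4.8013]
Step 6: x=[2.0711] v=[-4.8149]
Step 7: x=[1.1824] v=[-4.4433]
Step 8: x=[0.4391] v=[-3.7163]
Step 9: x=[-0.0993] v=[-2.6919]
Step 10: x=[-0.3897] v=[-1.4522]
Step 11: x=[-0.4090] v=[-0.0963]
Step 12: x=[-0.1555] v=[1.2673]
First v>=0 after going negative at step 12, time=2.4000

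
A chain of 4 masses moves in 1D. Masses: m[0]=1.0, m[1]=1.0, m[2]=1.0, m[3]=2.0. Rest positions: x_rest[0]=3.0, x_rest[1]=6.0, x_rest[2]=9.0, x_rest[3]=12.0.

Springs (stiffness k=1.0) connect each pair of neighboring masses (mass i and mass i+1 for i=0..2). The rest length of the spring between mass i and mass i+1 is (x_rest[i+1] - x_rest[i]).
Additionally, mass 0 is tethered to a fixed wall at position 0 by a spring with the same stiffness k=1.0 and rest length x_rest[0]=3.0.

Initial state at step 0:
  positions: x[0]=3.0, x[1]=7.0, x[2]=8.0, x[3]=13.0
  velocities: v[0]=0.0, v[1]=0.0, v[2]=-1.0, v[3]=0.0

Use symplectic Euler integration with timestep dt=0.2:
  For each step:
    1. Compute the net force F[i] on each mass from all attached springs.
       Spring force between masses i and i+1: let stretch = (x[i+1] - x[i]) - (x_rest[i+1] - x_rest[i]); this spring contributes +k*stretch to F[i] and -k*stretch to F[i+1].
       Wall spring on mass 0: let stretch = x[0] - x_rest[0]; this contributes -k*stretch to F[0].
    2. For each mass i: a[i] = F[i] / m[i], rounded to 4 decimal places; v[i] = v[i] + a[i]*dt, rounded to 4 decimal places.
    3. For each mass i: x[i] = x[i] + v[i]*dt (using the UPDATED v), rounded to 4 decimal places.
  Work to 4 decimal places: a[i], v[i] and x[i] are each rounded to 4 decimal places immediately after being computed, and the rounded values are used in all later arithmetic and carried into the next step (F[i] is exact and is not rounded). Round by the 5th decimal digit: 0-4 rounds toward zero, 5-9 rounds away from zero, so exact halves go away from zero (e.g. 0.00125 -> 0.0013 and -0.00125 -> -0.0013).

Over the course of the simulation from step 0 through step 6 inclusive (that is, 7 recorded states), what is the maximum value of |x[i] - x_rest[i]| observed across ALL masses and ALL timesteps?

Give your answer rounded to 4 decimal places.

Step 0: x=[3.0000 7.0000 8.0000 13.0000] v=[0.0000 0.0000 -1.0000 0.0000]
Step 1: x=[3.0400 6.8800 7.9600 12.9600] v=[0.2000 -0.6000 -0.2000 -0.2000]
Step 2: x=[3.1120 6.6496 8.0768 12.8800] v=[0.3600 -1.1520 0.5840 -0.4000]
Step 3: x=[3.2010 6.3348 8.3286 12.7639] v=[0.4451 -1.5741 1.2592 -0.5803]
Step 4: x=[3.2873 5.9744 8.6781 12.6191] v=[0.4317 -1.8021 1.7475 -0.7238]
Step 5: x=[3.3496 5.6146 9.0771 12.4555] v=[0.3117 -1.7988 1.9950 -0.8179]
Step 6: x=[3.3686 5.3027 9.4727 12.2844] v=[0.0948 -1.5593 1.9782 -0.8557]
Max displacement = 1.0400

Answer: 1.0400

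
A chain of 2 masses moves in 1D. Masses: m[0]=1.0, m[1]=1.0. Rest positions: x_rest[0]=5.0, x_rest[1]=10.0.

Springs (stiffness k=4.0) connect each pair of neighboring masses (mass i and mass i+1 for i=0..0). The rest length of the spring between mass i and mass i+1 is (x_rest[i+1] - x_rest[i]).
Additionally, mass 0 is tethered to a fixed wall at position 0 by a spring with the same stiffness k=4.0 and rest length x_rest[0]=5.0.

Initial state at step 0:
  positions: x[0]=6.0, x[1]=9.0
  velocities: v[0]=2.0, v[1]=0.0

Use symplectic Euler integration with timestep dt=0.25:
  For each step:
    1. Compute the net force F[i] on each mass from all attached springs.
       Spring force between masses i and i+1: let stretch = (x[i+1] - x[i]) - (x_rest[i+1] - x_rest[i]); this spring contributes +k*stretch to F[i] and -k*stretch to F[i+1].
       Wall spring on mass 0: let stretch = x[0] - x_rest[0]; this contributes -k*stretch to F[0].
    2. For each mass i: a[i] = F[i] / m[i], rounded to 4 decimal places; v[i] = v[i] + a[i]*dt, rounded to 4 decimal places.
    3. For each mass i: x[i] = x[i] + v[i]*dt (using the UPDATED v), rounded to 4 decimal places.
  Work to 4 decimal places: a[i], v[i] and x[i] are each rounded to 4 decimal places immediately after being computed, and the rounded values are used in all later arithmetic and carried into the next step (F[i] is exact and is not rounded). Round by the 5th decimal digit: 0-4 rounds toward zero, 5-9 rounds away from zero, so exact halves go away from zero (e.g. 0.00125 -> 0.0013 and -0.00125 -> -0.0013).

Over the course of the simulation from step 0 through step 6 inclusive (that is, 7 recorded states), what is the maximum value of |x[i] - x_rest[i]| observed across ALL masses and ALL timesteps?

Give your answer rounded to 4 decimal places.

Step 0: x=[6.0000 9.0000] v=[2.0000 0.0000]
Step 1: x=[5.7500 9.5000] v=[-1.0000 2.0000]
Step 2: x=[5.0000 10.3125] v=[-3.0000 3.2500]
Step 3: x=[4.3281 11.0469] v=[-2.6875 2.9375]
Step 4: x=[4.2539 11.3516] v=[-0.2968 1.2187]
Step 5: x=[4.8907 11.1319] v=[2.5470 -0.8790]
Step 6: x=[5.8651 10.6019] v=[3.8975 -2.1202]
Max displacement = 1.3516

Answer: 1.3516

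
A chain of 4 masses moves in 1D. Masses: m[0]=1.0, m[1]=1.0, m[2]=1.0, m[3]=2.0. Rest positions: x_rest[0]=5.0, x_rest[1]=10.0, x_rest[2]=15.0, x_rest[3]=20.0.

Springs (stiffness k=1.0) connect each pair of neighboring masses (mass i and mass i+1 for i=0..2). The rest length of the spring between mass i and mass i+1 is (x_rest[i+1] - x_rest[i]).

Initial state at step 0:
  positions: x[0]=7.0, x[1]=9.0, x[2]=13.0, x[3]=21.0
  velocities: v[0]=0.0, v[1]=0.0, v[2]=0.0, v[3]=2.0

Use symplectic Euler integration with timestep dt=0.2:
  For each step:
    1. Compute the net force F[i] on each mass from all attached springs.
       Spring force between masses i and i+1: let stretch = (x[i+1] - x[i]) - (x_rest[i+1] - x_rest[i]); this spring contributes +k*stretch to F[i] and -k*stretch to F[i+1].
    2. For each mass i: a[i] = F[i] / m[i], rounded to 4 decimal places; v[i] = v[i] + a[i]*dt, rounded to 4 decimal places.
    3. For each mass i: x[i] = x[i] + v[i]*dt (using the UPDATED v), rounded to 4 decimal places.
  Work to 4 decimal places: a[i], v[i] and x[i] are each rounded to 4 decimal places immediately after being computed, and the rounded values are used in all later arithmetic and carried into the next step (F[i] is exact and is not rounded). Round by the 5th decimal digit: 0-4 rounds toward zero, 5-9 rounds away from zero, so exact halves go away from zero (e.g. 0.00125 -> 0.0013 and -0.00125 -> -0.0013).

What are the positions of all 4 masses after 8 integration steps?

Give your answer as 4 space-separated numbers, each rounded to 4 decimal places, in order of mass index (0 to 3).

Answer: 4.1450 11.1015 17.6323 22.2606

Derivation:
Step 0: x=[7.0000 9.0000 13.0000 21.0000] v=[0.0000 0.0000 0.0000 2.0000]
Step 1: x=[6.8800 9.0800 13.1600 21.3400] v=[-0.6000 0.4000 0.8000 1.7000]
Step 2: x=[6.6480 9.2352 13.4840 21.6164] v=[-1.1600 0.7760 1.6200 1.3820]
Step 3: x=[6.3195 9.4569 13.9633 21.8302] v=[-1.6426 1.1083 2.3967 1.0688]
Step 4: x=[5.9165 9.7333 14.5771 21.9866] v=[-2.0151 1.3821 3.0688 0.7821]
Step 5: x=[5.4662 10.0508 15.2935 22.0948] v=[-2.2517 1.5875 3.5819 0.5411]
Step 6: x=[4.9992 10.3946 16.0722 22.1670] v=[-2.3348 1.7191 3.8936 0.3610]
Step 7: x=[4.5481 10.7497 16.8676 22.2173] v=[-2.2557 1.7755 3.9770 0.2515]
Step 8: x=[4.1450 11.1015 17.6323 22.2606] v=[-2.0154 1.7588 3.8234 0.2165]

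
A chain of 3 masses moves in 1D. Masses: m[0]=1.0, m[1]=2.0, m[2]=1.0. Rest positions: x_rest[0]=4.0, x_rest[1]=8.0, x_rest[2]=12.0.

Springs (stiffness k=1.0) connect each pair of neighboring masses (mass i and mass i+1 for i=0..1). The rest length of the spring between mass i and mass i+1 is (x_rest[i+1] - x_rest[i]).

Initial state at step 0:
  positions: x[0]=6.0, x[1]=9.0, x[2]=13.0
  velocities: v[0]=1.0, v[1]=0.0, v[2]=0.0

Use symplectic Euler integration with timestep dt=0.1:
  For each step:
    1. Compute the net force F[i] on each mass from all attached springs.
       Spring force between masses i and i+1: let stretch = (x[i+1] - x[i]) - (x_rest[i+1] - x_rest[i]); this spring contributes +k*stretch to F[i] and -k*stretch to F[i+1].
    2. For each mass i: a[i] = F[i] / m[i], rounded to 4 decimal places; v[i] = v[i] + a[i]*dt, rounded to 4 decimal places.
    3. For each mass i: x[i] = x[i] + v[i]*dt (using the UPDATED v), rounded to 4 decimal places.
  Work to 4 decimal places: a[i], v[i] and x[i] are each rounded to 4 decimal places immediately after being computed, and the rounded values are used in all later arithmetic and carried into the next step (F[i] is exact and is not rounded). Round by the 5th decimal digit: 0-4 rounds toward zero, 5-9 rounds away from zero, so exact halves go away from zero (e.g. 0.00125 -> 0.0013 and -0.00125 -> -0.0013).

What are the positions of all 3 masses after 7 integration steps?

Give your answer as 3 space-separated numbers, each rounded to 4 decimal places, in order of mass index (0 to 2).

Answer: 6.3843 9.1547 13.0066

Derivation:
Step 0: x=[6.0000 9.0000 13.0000] v=[1.0000 0.0000 0.0000]
Step 1: x=[6.0900 9.0050 13.0000] v=[0.9000 0.0500 0.0000]
Step 2: x=[6.1692 9.0154 13.0001] v=[0.7915 0.1040 0.0005]
Step 3: x=[6.2368 9.0315 13.0003] v=[0.6761 0.1609 0.0020]
Step 4: x=[6.2924 9.0535 13.0008] v=[0.5556 0.2196 0.0051]
Step 5: x=[6.3356 9.0814 13.0018] v=[0.4317 0.2789 0.0104]
Step 6: x=[6.3662 9.1152 13.0036] v=[0.3063 0.3376 0.0184]
Step 7: x=[6.3843 9.1547 13.0066] v=[0.1812 0.3946 0.0296]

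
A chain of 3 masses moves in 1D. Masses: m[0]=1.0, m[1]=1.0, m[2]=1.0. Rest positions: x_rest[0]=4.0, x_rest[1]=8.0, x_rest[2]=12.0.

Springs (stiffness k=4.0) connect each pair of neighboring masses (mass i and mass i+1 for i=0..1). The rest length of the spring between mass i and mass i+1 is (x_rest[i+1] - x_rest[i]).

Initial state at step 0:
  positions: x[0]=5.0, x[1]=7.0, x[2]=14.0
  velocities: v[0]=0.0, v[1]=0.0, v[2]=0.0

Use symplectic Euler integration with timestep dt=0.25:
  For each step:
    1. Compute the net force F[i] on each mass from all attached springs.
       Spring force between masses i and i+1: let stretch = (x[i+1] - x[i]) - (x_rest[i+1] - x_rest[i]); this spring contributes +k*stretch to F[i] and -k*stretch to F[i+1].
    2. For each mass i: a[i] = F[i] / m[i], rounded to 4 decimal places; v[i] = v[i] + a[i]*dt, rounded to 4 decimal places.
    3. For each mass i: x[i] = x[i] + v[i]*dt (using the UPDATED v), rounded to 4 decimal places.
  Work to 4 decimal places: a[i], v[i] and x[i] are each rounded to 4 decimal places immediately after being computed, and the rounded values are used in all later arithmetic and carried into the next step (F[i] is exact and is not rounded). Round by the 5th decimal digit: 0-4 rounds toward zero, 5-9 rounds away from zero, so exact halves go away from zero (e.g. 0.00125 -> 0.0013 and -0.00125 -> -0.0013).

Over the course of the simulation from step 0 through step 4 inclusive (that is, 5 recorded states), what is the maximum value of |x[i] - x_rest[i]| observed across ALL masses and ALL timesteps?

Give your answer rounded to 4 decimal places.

Step 0: x=[5.0000 7.0000 14.0000] v=[0.0000 0.0000 0.0000]
Step 1: x=[4.5000 8.2500 13.2500] v=[-2.0000 5.0000 -3.0000]
Step 2: x=[3.9375 9.8125 12.2500] v=[-2.2500 6.2500 -4.0000]
Step 3: x=[3.8438 10.5156 11.6406] v=[-0.3750 2.8125 -2.4375]
Step 4: x=[4.4180 9.8320 11.7500] v=[2.2968 -2.7343 0.4375]
Max displacement = 2.5156

Answer: 2.5156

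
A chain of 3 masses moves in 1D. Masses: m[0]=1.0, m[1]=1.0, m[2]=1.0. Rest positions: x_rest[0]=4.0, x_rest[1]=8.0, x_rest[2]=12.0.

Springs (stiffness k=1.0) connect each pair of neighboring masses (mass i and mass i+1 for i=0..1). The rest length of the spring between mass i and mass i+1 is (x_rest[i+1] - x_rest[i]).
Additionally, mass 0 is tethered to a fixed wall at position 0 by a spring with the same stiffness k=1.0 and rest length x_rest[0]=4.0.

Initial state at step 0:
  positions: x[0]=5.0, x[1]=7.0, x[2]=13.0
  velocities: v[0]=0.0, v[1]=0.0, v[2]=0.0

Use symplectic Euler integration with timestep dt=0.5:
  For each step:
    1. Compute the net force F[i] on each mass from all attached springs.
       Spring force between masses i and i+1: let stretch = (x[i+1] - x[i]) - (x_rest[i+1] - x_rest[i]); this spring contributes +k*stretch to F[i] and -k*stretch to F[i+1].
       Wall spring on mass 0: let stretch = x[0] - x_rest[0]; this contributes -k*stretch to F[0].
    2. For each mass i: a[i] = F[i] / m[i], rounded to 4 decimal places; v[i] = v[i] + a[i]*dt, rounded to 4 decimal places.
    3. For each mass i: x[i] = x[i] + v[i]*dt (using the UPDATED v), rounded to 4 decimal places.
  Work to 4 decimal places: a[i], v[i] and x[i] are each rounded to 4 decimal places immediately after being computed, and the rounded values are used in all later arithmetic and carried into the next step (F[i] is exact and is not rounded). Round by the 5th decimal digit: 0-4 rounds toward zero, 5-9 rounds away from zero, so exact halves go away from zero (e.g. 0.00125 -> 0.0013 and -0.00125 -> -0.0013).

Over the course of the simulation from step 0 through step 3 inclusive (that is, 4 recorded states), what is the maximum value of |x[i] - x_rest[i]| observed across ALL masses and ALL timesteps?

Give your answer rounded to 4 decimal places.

Answer: 1.5938

Derivation:
Step 0: x=[5.0000 7.0000 13.0000] v=[0.0000 0.0000 0.0000]
Step 1: x=[4.2500 8.0000 12.5000] v=[-1.5000 2.0000 -1.0000]
Step 2: x=[3.3750 9.1875 11.8750] v=[-1.7500 2.3750 -1.2500]
Step 3: x=[3.1094 9.5938 11.5781] v=[-0.5313 0.8125 -0.5938]
Max displacement = 1.5938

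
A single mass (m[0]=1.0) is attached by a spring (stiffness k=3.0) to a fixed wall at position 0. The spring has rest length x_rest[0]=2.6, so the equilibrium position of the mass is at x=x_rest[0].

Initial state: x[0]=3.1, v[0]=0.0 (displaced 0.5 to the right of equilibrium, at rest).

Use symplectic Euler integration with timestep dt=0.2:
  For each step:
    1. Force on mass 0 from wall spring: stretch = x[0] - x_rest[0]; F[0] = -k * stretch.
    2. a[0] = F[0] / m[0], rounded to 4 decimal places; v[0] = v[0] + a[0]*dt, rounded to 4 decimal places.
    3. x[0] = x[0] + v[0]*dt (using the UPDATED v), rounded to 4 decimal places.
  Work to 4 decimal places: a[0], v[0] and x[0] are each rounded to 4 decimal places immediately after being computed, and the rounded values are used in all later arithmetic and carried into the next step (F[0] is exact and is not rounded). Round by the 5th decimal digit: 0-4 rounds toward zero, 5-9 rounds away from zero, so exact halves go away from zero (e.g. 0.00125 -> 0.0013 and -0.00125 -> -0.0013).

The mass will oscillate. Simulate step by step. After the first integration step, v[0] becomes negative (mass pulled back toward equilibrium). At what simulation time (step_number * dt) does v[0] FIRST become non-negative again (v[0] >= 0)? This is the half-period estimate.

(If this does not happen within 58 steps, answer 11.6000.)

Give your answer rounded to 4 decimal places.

Answer: 2.0000

Derivation:
Step 0: x=[3.1000] v=[0.0000]
Step 1: x=[3.0400] v=[-0.3000]
Step 2: x=[2.9272] v=[-0.5640]
Step 3: x=[2.7751] v=[-0.7603]
Step 4: x=[2.6020] v=[-0.8654]
Step 5: x=[2.4287] v=[-0.8666]
Step 6: x=[2.2759] v=[-0.7638]
Step 7: x=[2.1620] v=[-0.5693]
Step 8: x=[2.1007] v=[-0.3065]
Step 9: x=[2.0993] v=[-0.0069]
Step 10: x=[2.1580] v=[0.2935]
First v>=0 after going negative at step 10, time=2.0000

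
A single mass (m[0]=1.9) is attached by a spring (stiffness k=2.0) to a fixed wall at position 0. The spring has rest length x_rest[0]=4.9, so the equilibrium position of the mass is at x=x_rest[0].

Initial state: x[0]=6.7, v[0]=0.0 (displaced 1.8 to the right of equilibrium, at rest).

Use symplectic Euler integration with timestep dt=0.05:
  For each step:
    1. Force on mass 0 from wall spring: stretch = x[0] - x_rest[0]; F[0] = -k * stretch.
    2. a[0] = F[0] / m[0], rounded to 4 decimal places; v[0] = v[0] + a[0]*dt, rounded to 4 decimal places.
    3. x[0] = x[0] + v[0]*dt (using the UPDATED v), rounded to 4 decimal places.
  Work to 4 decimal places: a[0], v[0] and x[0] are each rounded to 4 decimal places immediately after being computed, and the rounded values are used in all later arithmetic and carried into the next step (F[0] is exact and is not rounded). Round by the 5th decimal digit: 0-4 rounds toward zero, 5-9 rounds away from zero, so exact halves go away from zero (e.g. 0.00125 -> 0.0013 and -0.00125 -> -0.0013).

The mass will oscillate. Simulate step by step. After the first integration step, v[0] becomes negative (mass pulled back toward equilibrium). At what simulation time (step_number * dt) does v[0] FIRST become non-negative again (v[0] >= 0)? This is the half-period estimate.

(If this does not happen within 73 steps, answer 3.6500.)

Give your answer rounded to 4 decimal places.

Answer: 3.1000

Derivation:
Step 0: x=[6.7000] v=[0.0000]
Step 1: x=[6.6953] v=[-0.0947]
Step 2: x=[6.6858] v=[-0.1892]
Step 3: x=[6.6716] v=[-0.2832]
Step 4: x=[6.6528] v=[-0.3764]
Step 5: x=[6.6294] v=[-0.4687]
Step 6: x=[6.6014] v=[-0.5597]
Step 7: x=[6.5689] v=[-0.6492]
Step 8: x=[6.5321] v=[-0.7370]
Step 9: x=[6.4910] v=[-0.8229]
Step 10: x=[6.4457] v=[-0.9066]
Step 11: x=[6.3963] v=[-0.9880]
Step 12: x=[6.3430] v=[-1.0668]
Step 13: x=[6.2859] v=[-1.1427]
Step 14: x=[6.2251] v=[-1.2156]
Step 15: x=[6.1608] v=[-1.2853]
Step 16: x=[6.0932] v=[-1.3517]
Step 17: x=[6.0225] v=[-1.4145]
Step 18: x=[5.9488] v=[-1.4736]
Step 19: x=[5.8724] v=[-1.5288]
Step 20: x=[5.7934] v=[-1.5800]
Step 21: x=[5.7121] v=[-1.6270]
Step 22: x=[5.6286] v=[-1.6697]
Step 23: x=[5.5432] v=[-1.7080]
Step 24: x=[5.4561] v=[-1.7419]
Step 25: x=[5.3675] v=[-1.7712]
Step 26: x=[5.2777] v=[-1.7958]
Step 27: x=[5.1869] v=[-1.8157]
Step 28: x=[5.0954] v=[-1.8308]
Step 29: x=[5.0033] v=[-1.8411]
Step 30: x=[4.9110] v=[-1.8465]
Step 31: x=[4.8186] v=[-1.8471]
Step 32: x=[4.7265] v=[-1.8428]
Step 33: x=[4.6348] v=[-1.8337]
Step 34: x=[4.5438] v=[-1.8197]
Step 35: x=[4.4538] v=[-1.8010]
Step 36: x=[4.3649] v=[-1.7775]
Step 37: x=[4.2774] v=[-1.7493]
Step 38: x=[4.1916] v=[-1.7165]
Step 39: x=[4.1076] v=[-1.6792]
Step 40: x=[4.0257] v=[-1.6375]
Step 41: x=[3.9461] v=[-1.5915]
Step 42: x=[3.8690] v=[-1.5413]
Step 43: x=[3.7947] v=[-1.4870]
Step 44: x=[3.7233] v=[-1.4288]
Step 45: x=[3.6550] v=[-1.3669]
Step 46: x=[3.5899] v=[-1.3014]
Step 47: x=[3.5283] v=[-1.2324]
Step 48: x=[3.4703] v=[-1.1602]
Step 49: x=[3.4161] v=[-1.0850]
Step 50: x=[3.3658] v=[-1.0069]
Step 51: x=[3.3195] v=[-0.9262]
Step 52: x=[3.2774] v=[-0.8430]
Step 53: x=[3.2395] v=[-0.7576]
Step 54: x=[3.2060] v=[-0.6702]
Step 55: x=[3.1770] v=[-0.5810]
Step 56: x=[3.1525] v=[-0.4903]
Step 57: x=[3.1326] v=[-0.3983]
Step 58: x=[3.1173] v=[-0.3053]
Step 59: x=[3.1067] v=[-0.2115]
Step 60: x=[3.1008] v=[-0.1171]
Step 61: x=[3.0997] v=[-0.0224]
Step 62: x=[3.1033] v=[0.0724]
First v>=0 after going negative at step 62, time=3.1000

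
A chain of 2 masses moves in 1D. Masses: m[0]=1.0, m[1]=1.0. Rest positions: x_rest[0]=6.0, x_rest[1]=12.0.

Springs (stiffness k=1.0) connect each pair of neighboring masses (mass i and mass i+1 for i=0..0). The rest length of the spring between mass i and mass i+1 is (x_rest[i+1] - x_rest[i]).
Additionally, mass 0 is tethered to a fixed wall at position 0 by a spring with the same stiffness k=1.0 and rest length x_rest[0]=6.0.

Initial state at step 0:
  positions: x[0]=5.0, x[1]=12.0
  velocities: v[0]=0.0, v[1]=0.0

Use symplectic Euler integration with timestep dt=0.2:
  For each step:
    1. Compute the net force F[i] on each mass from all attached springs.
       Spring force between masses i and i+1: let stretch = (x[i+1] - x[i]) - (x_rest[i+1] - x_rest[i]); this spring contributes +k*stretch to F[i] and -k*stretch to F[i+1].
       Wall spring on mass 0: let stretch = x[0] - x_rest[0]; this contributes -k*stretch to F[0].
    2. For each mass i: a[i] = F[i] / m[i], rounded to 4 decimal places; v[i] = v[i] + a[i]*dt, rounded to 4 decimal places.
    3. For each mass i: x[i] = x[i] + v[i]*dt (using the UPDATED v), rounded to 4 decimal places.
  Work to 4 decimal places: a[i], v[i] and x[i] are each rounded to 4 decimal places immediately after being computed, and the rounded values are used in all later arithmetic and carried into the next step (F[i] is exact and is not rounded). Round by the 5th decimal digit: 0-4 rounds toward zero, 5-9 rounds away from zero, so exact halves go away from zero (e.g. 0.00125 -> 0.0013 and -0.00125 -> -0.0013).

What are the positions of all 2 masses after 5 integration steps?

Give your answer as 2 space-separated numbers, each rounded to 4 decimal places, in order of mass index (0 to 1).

Step 0: x=[5.0000 12.0000] v=[0.0000 0.0000]
Step 1: x=[5.0800 11.9600] v=[0.4000 -0.2000]
Step 2: x=[5.2320 11.8848] v=[0.7600 -0.3760]
Step 3: x=[5.4408 11.7835] v=[1.0442 -0.5066]
Step 4: x=[5.6857 11.6685] v=[1.2246 -0.5751]
Step 5: x=[5.9425 11.5542] v=[1.2840 -0.5717]

Answer: 5.9425 11.5542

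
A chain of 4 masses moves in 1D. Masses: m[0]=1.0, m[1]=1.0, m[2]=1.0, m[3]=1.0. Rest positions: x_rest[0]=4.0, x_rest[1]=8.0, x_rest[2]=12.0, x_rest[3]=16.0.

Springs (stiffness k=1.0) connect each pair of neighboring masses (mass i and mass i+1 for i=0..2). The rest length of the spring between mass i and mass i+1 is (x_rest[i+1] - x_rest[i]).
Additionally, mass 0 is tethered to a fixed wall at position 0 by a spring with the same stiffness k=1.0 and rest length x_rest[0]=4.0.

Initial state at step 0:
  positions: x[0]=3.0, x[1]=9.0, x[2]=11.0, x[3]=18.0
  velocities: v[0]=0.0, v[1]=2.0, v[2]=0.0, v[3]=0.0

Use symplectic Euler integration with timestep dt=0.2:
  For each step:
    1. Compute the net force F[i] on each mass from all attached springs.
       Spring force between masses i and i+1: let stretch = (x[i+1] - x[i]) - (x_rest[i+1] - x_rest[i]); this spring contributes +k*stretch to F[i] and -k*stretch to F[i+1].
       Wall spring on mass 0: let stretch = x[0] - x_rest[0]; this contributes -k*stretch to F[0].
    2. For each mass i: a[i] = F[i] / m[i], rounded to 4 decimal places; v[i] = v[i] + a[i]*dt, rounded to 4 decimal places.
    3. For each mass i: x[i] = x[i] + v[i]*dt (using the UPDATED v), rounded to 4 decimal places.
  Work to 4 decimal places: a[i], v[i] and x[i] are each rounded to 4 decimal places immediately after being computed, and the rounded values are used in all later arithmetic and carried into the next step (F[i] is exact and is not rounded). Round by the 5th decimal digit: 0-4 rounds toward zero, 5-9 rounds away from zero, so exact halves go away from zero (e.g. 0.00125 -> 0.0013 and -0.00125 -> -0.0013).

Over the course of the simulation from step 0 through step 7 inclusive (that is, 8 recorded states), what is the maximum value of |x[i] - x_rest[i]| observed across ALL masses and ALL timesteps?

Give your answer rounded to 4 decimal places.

Answer: 2.4890

Derivation:
Step 0: x=[3.0000 9.0000 11.0000 18.0000] v=[0.0000 2.0000 0.0000 0.0000]
Step 1: x=[3.1200 9.2400 11.2000 17.8800] v=[0.6000 1.2000 1.0000 -0.6000]
Step 2: x=[3.3600 9.3136 11.5888 17.6528] v=[1.2000 0.3680 1.9440 -1.1360]
Step 3: x=[3.7037 9.2401 12.1292 17.3430] v=[1.7187 -0.3677 2.7018 -1.5488]
Step 4: x=[4.1207 9.0607 12.7625 16.9847] v=[2.0852 -0.8972 3.1667 -1.7916]
Step 5: x=[4.5705 8.8317 13.4167 16.6175] v=[2.2491 -1.1448 3.2708 -1.8360]
Step 6: x=[5.0079 8.6157 14.0155 16.2823] v=[2.1872 -1.0800 2.9940 -1.6762]
Step 7: x=[5.3893 8.4714 14.4890 16.0164] v=[1.9072 -0.7216 2.3674 -1.3296]
Max displacement = 2.4890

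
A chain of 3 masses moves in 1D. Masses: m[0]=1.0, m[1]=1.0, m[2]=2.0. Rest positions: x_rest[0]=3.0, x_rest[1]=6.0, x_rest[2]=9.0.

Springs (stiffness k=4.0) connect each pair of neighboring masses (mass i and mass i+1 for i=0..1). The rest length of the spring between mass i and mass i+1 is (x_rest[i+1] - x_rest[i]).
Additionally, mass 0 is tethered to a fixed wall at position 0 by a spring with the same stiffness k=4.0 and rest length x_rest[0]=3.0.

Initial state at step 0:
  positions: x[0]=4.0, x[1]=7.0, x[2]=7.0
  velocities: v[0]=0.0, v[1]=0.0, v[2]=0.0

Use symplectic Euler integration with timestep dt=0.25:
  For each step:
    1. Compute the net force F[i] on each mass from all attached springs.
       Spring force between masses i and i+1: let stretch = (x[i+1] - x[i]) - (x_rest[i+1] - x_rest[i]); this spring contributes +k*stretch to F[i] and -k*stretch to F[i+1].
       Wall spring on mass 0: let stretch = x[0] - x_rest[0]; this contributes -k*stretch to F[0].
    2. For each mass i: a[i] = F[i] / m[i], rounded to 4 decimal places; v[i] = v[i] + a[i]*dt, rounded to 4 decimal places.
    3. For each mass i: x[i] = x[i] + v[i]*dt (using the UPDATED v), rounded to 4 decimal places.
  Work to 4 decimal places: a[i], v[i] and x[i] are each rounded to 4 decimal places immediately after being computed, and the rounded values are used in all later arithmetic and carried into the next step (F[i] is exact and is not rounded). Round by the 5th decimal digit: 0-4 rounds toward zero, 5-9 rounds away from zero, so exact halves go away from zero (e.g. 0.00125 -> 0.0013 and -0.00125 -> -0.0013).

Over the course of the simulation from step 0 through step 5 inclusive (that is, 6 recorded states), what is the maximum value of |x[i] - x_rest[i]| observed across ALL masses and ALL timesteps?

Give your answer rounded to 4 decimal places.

Step 0: x=[4.0000 7.0000 7.0000] v=[0.0000 0.0000 0.0000]
Step 1: x=[3.7500 6.2500 7.3750] v=[-1.0000 -3.0000 1.5000]
Step 2: x=[3.1875 5.1563 7.9844] v=[-2.2500 -4.3750 2.4375]
Step 3: x=[2.3203 4.2774 8.6153] v=[-3.4687 -3.5157 2.5235]
Step 4: x=[1.3623 3.9937 9.0790] v=[-3.8319 -1.1349 1.8546]
Step 5: x=[0.7216 4.3235 9.2820] v=[-2.5628 1.3190 0.8120]
Max displacement = 2.2784

Answer: 2.2784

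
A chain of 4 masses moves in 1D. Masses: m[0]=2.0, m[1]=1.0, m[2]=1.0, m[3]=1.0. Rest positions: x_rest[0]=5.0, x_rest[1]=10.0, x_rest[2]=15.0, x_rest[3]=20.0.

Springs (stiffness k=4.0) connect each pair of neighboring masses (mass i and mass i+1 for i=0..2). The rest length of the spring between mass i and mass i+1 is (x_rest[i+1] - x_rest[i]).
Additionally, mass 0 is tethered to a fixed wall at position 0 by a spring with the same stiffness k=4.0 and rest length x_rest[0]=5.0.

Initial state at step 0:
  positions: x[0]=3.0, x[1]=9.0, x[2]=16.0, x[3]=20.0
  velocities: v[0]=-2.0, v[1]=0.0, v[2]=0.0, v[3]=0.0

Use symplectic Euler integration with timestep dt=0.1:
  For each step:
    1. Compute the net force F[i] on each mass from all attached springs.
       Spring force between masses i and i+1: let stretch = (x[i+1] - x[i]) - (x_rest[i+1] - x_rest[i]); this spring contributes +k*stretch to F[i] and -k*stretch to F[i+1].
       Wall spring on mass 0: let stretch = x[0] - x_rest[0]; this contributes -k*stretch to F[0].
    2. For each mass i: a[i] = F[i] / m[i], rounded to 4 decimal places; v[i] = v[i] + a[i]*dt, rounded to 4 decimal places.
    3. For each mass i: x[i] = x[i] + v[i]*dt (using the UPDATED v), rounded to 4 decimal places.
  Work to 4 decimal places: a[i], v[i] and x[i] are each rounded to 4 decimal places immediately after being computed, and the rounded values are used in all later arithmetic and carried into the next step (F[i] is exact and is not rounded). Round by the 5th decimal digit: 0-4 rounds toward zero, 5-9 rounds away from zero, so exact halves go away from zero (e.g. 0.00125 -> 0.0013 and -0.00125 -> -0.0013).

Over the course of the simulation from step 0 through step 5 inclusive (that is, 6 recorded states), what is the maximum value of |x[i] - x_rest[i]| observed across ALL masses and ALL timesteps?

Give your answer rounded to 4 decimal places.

Answer: 2.2165

Derivation:
Step 0: x=[3.0000 9.0000 16.0000 20.0000] v=[-2.0000 0.0000 0.0000 0.0000]
Step 1: x=[2.8600 9.0400 15.8800 20.0400] v=[-1.4000 0.4000 -1.2000 0.4000]
Step 2: x=[2.7864 9.1064 15.6528 20.1136] v=[-0.7360 0.6640 -2.2720 0.7360]
Step 3: x=[2.7835 9.1819 15.3422 20.2088] v=[-0.0293 0.7546 -3.1062 0.9517]
Step 4: x=[2.8529 9.2478 14.9798 20.3093] v=[0.6937 0.6594 -3.6237 1.0051]
Step 5: x=[2.9931 9.2872 14.6013 20.3966] v=[1.4021 0.3942 -3.7847 0.8733]
Max displacement = 2.2165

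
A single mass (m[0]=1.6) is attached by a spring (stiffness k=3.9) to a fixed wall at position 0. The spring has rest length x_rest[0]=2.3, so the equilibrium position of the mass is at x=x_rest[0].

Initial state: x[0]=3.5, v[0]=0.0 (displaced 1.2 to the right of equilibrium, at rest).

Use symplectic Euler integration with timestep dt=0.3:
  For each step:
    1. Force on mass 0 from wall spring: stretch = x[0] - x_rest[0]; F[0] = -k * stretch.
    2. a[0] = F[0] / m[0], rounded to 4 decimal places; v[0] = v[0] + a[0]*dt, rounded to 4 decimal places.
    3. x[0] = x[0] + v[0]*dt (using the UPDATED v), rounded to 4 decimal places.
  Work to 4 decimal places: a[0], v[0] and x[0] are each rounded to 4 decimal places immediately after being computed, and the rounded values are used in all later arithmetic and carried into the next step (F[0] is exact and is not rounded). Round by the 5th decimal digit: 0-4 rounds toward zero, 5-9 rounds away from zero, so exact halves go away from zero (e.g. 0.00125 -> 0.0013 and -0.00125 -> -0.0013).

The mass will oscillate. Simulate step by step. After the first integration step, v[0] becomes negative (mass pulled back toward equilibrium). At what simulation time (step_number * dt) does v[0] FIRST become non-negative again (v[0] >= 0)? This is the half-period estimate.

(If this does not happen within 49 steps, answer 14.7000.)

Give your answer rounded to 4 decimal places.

Answer: 2.1000

Derivation:
Step 0: x=[3.5000] v=[0.0000]
Step 1: x=[3.2368] v=[-0.8775]
Step 2: x=[2.7680] v=[-1.5626]
Step 3: x=[2.1966] v=[-1.9048]
Step 4: x=[1.6478] v=[-1.8292]
Step 5: x=[1.2421] v=[-1.3523]
Step 6: x=[1.0685] v=[-0.5787]
Step 7: x=[1.1650] v=[0.3218]
First v>=0 after going negative at step 7, time=2.1000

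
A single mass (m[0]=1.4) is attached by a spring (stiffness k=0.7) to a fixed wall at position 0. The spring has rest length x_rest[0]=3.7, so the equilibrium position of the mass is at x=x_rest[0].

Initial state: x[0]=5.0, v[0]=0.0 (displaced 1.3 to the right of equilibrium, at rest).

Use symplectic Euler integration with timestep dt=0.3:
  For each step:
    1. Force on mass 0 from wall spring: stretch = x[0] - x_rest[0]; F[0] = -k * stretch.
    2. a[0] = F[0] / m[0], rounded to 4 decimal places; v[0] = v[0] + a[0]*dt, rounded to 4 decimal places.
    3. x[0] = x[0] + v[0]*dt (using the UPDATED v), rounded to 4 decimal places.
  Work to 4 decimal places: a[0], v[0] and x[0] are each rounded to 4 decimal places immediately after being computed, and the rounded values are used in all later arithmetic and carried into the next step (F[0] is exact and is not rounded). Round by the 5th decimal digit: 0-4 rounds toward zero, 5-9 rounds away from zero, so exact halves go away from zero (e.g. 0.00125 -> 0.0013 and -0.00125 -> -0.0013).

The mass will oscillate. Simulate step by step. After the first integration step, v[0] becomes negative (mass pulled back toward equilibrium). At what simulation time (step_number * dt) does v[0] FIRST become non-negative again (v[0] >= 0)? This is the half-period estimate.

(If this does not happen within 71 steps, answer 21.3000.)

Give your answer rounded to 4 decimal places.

Answer: 4.5000

Derivation:
Step 0: x=[5.0000] v=[0.0000]
Step 1: x=[4.9415] v=[-0.1950]
Step 2: x=[4.8271] v=[-0.3812]
Step 3: x=[4.6620] v=[-0.5503]
Step 4: x=[4.4536] v=[-0.6946]
Step 5: x=[4.2113] v=[-0.8076]
Step 6: x=[3.9460] v=[-0.8843]
Step 7: x=[3.6696] v=[-0.9212]
Step 8: x=[3.3946] v=[-0.9166]
Step 9: x=[3.1334] v=[-0.8708]
Step 10: x=[2.8977] v=[-0.7858]
Step 11: x=[2.6981] v=[-0.6654]
Step 12: x=[2.5436] v=[-0.5151]
Step 13: x=[2.4411] v=[-0.3416]
Step 14: x=[2.3953] v=[-0.1528]
Step 15: x=[2.4082] v=[0.0429]
First v>=0 after going negative at step 15, time=4.5000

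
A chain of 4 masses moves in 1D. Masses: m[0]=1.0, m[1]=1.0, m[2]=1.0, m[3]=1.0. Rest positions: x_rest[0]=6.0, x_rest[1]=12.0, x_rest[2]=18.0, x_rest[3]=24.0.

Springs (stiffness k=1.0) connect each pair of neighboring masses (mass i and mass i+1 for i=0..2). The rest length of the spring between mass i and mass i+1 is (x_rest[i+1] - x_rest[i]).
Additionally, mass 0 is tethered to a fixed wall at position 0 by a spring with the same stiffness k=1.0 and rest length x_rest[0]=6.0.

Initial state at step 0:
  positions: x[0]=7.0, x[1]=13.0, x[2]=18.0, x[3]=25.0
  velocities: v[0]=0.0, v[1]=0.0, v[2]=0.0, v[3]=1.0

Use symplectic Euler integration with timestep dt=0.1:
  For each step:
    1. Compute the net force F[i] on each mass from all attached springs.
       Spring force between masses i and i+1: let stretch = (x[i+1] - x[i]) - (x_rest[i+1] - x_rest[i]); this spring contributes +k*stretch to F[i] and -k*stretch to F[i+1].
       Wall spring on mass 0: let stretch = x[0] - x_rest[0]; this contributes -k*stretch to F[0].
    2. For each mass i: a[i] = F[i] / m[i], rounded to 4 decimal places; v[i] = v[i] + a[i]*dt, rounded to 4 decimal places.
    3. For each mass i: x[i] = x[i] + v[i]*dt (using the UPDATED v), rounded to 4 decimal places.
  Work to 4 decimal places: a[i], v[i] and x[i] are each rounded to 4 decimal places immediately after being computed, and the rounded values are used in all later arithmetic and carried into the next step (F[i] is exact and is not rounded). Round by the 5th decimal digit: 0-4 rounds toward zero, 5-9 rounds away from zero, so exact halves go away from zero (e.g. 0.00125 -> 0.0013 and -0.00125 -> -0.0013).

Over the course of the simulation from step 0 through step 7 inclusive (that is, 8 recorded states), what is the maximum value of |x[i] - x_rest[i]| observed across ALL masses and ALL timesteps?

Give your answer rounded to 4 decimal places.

Answer: 1.4025

Derivation:
Step 0: x=[7.0000 13.0000 18.0000 25.0000] v=[0.0000 0.0000 0.0000 1.0000]
Step 1: x=[6.9900 12.9900 18.0200 25.0900] v=[-0.1000 -0.1000 0.2000 0.9000]
Step 2: x=[6.9701 12.9703 18.0604 25.1693] v=[-0.1990 -0.1970 0.4040 0.7930]
Step 3: x=[6.9405 12.9415 18.1210 25.2375] v=[-0.2960 -0.2880 0.6059 0.6821]
Step 4: x=[6.9015 12.9045 18.2010 25.2946] v=[-0.3900 -0.3702 0.7996 0.5705]
Step 5: x=[6.8535 12.8604 18.2989 25.3407] v=[-0.4799 -0.4409 0.9793 0.4611]
Step 6: x=[6.7970 12.8106 18.4129 25.3764] v=[-0.5646 -0.4977 1.1396 0.3569]
Step 7: x=[6.7327 12.7567 18.5405 25.4025] v=[-0.6429 -0.5388 1.2757 0.2606]
Max displacement = 1.4025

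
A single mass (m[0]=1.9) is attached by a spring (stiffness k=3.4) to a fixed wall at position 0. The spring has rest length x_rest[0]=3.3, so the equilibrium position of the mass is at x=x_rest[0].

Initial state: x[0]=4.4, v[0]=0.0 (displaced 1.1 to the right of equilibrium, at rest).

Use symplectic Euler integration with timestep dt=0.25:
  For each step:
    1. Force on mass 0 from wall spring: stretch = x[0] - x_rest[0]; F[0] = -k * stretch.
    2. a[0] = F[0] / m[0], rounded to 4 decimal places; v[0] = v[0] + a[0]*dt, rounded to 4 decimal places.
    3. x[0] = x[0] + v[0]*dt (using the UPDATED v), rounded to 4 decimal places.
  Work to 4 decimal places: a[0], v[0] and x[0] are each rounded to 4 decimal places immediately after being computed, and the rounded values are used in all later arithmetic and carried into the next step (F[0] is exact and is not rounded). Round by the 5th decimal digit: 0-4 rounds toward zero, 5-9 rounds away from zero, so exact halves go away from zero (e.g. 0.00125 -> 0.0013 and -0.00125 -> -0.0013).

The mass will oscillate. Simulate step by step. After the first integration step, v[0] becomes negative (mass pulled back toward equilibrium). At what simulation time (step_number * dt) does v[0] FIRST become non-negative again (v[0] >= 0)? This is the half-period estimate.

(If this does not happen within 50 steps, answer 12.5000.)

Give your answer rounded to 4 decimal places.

Step 0: x=[4.4000] v=[0.0000]
Step 1: x=[4.2770] v=[-0.4921]
Step 2: x=[4.0447] v=[-0.9292]
Step 3: x=[3.7291] v=[-1.2624]
Step 4: x=[3.3655] v=[-1.4544]
Step 5: x=[2.9946] v=[-1.4837]
Step 6: x=[2.6578] v=[-1.3471]
Step 7: x=[2.3929] v=[-1.0598]
Step 8: x=[2.2294] v=[-0.6540]
Step 9: x=[2.1856] v=[-0.1751]
Step 10: x=[2.2665] v=[0.3235]
First v>=0 after going negative at step 10, time=2.5000

Answer: 2.5000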